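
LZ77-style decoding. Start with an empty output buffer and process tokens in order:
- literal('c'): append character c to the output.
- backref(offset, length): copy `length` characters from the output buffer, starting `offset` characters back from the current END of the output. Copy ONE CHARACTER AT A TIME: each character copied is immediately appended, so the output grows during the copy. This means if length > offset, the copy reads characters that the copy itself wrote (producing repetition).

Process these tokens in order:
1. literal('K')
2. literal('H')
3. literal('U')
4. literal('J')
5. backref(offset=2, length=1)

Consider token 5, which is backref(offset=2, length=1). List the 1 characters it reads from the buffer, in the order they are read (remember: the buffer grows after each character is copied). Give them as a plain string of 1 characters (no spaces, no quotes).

Token 1: literal('K'). Output: "K"
Token 2: literal('H'). Output: "KH"
Token 3: literal('U'). Output: "KHU"
Token 4: literal('J'). Output: "KHUJ"
Token 5: backref(off=2, len=1). Buffer before: "KHUJ" (len 4)
  byte 1: read out[2]='U', append. Buffer now: "KHUJU"

Answer: U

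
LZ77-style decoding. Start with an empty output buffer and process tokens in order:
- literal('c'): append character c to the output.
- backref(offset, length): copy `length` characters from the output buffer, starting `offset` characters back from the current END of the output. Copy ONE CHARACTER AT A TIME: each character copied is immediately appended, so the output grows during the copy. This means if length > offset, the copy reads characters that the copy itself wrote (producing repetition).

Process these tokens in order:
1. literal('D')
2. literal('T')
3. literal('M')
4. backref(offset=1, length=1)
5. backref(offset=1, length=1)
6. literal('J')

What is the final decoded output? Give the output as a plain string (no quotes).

Answer: DTMMMJ

Derivation:
Token 1: literal('D'). Output: "D"
Token 2: literal('T'). Output: "DT"
Token 3: literal('M'). Output: "DTM"
Token 4: backref(off=1, len=1). Copied 'M' from pos 2. Output: "DTMM"
Token 5: backref(off=1, len=1). Copied 'M' from pos 3. Output: "DTMMM"
Token 6: literal('J'). Output: "DTMMMJ"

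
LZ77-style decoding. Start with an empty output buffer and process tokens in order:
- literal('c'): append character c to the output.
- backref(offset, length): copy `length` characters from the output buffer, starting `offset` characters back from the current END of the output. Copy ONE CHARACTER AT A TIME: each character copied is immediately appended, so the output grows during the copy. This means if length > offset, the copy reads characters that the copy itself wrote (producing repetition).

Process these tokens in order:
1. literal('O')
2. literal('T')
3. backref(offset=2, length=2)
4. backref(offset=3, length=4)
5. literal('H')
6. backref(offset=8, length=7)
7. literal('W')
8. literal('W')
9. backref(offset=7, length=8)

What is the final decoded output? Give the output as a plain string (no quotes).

Answer: OTOTTOTTHTOTTOTTWWTTOTTWWT

Derivation:
Token 1: literal('O'). Output: "O"
Token 2: literal('T'). Output: "OT"
Token 3: backref(off=2, len=2). Copied 'OT' from pos 0. Output: "OTOT"
Token 4: backref(off=3, len=4) (overlapping!). Copied 'TOTT' from pos 1. Output: "OTOTTOTT"
Token 5: literal('H'). Output: "OTOTTOTTH"
Token 6: backref(off=8, len=7). Copied 'TOTTOTT' from pos 1. Output: "OTOTTOTTHTOTTOTT"
Token 7: literal('W'). Output: "OTOTTOTTHTOTTOTTW"
Token 8: literal('W'). Output: "OTOTTOTTHTOTTOTTWW"
Token 9: backref(off=7, len=8) (overlapping!). Copied 'TTOTTWWT' from pos 11. Output: "OTOTTOTTHTOTTOTTWWTTOTTWWT"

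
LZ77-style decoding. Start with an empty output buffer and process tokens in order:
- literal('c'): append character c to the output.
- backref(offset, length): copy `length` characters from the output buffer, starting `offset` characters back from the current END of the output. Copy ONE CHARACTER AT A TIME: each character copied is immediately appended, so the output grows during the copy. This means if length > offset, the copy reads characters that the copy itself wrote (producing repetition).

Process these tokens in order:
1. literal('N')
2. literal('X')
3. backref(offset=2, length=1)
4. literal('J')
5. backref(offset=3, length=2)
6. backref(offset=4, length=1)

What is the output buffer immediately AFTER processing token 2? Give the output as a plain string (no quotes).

Token 1: literal('N'). Output: "N"
Token 2: literal('X'). Output: "NX"

Answer: NX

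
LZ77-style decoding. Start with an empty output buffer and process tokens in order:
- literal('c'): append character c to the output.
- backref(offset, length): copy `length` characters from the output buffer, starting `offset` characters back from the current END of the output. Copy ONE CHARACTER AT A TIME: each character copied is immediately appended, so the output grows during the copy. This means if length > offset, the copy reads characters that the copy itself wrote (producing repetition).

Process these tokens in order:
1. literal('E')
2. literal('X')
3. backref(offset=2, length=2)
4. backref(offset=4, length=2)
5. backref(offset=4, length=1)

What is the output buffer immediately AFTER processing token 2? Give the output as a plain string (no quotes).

Token 1: literal('E'). Output: "E"
Token 2: literal('X'). Output: "EX"

Answer: EX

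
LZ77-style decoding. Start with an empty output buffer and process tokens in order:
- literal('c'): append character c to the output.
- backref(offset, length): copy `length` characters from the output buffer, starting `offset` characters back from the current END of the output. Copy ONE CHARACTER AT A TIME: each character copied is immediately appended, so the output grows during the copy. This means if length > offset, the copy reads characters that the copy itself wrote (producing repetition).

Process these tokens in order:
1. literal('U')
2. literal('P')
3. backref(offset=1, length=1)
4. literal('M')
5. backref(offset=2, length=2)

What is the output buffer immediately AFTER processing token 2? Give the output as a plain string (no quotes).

Answer: UP

Derivation:
Token 1: literal('U'). Output: "U"
Token 2: literal('P'). Output: "UP"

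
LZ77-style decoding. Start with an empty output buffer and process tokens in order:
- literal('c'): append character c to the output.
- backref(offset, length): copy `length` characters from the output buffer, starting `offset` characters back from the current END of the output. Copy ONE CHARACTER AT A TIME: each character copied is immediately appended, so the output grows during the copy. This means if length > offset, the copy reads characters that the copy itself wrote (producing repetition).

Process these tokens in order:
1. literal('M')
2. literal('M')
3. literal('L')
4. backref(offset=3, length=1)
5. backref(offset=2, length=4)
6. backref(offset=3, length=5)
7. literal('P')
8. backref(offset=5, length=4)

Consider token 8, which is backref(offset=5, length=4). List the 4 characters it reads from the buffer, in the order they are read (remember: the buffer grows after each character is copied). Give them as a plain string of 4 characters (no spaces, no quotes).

Answer: LMML

Derivation:
Token 1: literal('M'). Output: "M"
Token 2: literal('M'). Output: "MM"
Token 3: literal('L'). Output: "MML"
Token 4: backref(off=3, len=1). Copied 'M' from pos 0. Output: "MMLM"
Token 5: backref(off=2, len=4) (overlapping!). Copied 'LMLM' from pos 2. Output: "MMLMLMLM"
Token 6: backref(off=3, len=5) (overlapping!). Copied 'MLMML' from pos 5. Output: "MMLMLMLMMLMML"
Token 7: literal('P'). Output: "MMLMLMLMMLMMLP"
Token 8: backref(off=5, len=4). Buffer before: "MMLMLMLMMLMMLP" (len 14)
  byte 1: read out[9]='L', append. Buffer now: "MMLMLMLMMLMMLPL"
  byte 2: read out[10]='M', append. Buffer now: "MMLMLMLMMLMMLPLM"
  byte 3: read out[11]='M', append. Buffer now: "MMLMLMLMMLMMLPLMM"
  byte 4: read out[12]='L', append. Buffer now: "MMLMLMLMMLMMLPLMML"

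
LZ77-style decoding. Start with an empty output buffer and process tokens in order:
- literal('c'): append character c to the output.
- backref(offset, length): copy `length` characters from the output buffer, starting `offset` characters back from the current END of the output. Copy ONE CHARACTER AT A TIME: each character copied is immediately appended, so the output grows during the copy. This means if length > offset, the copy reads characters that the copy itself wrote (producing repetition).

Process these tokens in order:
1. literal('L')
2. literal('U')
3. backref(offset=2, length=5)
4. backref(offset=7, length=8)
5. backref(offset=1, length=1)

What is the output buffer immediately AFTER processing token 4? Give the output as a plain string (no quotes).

Token 1: literal('L'). Output: "L"
Token 2: literal('U'). Output: "LU"
Token 3: backref(off=2, len=5) (overlapping!). Copied 'LULUL' from pos 0. Output: "LULULUL"
Token 4: backref(off=7, len=8) (overlapping!). Copied 'LULULULL' from pos 0. Output: "LULULULLULULULL"

Answer: LULULULLULULULL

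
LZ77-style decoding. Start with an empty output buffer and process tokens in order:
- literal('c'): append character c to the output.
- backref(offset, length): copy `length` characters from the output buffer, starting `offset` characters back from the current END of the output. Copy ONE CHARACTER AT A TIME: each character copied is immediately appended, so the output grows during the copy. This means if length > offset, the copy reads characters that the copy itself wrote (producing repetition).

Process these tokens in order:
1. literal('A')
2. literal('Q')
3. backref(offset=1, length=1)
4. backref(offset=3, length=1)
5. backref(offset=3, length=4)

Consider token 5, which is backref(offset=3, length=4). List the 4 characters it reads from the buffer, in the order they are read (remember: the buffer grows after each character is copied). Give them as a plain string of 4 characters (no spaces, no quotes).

Answer: QQAQ

Derivation:
Token 1: literal('A'). Output: "A"
Token 2: literal('Q'). Output: "AQ"
Token 3: backref(off=1, len=1). Copied 'Q' from pos 1. Output: "AQQ"
Token 4: backref(off=3, len=1). Copied 'A' from pos 0. Output: "AQQA"
Token 5: backref(off=3, len=4). Buffer before: "AQQA" (len 4)
  byte 1: read out[1]='Q', append. Buffer now: "AQQAQ"
  byte 2: read out[2]='Q', append. Buffer now: "AQQAQQ"
  byte 3: read out[3]='A', append. Buffer now: "AQQAQQA"
  byte 4: read out[4]='Q', append. Buffer now: "AQQAQQAQ"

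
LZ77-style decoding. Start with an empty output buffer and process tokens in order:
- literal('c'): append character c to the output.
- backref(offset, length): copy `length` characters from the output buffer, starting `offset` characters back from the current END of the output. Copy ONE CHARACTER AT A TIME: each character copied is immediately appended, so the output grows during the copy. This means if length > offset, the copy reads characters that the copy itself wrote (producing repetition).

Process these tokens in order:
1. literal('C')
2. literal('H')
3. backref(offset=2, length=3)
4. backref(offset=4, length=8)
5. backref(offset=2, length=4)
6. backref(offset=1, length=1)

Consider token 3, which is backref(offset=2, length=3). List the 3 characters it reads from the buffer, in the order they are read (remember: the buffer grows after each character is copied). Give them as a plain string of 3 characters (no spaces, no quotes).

Token 1: literal('C'). Output: "C"
Token 2: literal('H'). Output: "CH"
Token 3: backref(off=2, len=3). Buffer before: "CH" (len 2)
  byte 1: read out[0]='C', append. Buffer now: "CHC"
  byte 2: read out[1]='H', append. Buffer now: "CHCH"
  byte 3: read out[2]='C', append. Buffer now: "CHCHC"

Answer: CHC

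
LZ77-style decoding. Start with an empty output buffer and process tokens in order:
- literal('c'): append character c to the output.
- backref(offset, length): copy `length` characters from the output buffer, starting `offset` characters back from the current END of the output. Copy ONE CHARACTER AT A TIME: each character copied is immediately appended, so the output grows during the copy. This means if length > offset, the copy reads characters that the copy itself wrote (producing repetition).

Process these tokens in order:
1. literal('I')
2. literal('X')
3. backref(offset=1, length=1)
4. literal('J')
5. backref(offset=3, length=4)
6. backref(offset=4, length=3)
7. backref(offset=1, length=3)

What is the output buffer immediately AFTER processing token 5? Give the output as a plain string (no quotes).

Answer: IXXJXXJX

Derivation:
Token 1: literal('I'). Output: "I"
Token 2: literal('X'). Output: "IX"
Token 3: backref(off=1, len=1). Copied 'X' from pos 1. Output: "IXX"
Token 4: literal('J'). Output: "IXXJ"
Token 5: backref(off=3, len=4) (overlapping!). Copied 'XXJX' from pos 1. Output: "IXXJXXJX"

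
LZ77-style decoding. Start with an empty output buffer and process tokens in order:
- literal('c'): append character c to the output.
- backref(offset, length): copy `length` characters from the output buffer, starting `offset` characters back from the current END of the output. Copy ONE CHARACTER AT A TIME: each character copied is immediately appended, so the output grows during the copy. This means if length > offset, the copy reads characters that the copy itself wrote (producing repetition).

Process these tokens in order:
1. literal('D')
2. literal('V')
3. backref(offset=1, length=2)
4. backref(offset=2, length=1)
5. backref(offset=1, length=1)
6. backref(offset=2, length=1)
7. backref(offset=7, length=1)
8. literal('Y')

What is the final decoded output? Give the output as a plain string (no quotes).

Token 1: literal('D'). Output: "D"
Token 2: literal('V'). Output: "DV"
Token 3: backref(off=1, len=2) (overlapping!). Copied 'VV' from pos 1. Output: "DVVV"
Token 4: backref(off=2, len=1). Copied 'V' from pos 2. Output: "DVVVV"
Token 5: backref(off=1, len=1). Copied 'V' from pos 4. Output: "DVVVVV"
Token 6: backref(off=2, len=1). Copied 'V' from pos 4. Output: "DVVVVVV"
Token 7: backref(off=7, len=1). Copied 'D' from pos 0. Output: "DVVVVVVD"
Token 8: literal('Y'). Output: "DVVVVVVDY"

Answer: DVVVVVVDY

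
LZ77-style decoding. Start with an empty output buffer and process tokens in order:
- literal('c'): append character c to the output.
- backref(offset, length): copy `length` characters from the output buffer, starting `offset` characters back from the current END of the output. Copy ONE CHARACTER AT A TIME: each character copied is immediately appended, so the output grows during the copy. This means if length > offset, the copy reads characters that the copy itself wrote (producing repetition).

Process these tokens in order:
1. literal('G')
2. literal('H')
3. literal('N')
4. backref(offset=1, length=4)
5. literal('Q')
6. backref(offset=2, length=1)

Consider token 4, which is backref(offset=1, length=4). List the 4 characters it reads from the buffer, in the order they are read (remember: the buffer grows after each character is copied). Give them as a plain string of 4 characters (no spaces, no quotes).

Token 1: literal('G'). Output: "G"
Token 2: literal('H'). Output: "GH"
Token 3: literal('N'). Output: "GHN"
Token 4: backref(off=1, len=4). Buffer before: "GHN" (len 3)
  byte 1: read out[2]='N', append. Buffer now: "GHNN"
  byte 2: read out[3]='N', append. Buffer now: "GHNNN"
  byte 3: read out[4]='N', append. Buffer now: "GHNNNN"
  byte 4: read out[5]='N', append. Buffer now: "GHNNNNN"

Answer: NNNN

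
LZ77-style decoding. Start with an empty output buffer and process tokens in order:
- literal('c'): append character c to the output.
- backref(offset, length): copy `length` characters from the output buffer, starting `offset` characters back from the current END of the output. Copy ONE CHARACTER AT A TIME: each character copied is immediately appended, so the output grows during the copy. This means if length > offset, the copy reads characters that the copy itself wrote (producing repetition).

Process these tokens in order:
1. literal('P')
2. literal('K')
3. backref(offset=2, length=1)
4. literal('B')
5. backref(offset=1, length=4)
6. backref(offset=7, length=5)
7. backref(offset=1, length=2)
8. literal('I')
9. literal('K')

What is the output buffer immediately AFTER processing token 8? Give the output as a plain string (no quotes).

Token 1: literal('P'). Output: "P"
Token 2: literal('K'). Output: "PK"
Token 3: backref(off=2, len=1). Copied 'P' from pos 0. Output: "PKP"
Token 4: literal('B'). Output: "PKPB"
Token 5: backref(off=1, len=4) (overlapping!). Copied 'BBBB' from pos 3. Output: "PKPBBBBB"
Token 6: backref(off=7, len=5). Copied 'KPBBB' from pos 1. Output: "PKPBBBBBKPBBB"
Token 7: backref(off=1, len=2) (overlapping!). Copied 'BB' from pos 12. Output: "PKPBBBBBKPBBBBB"
Token 8: literal('I'). Output: "PKPBBBBBKPBBBBBI"

Answer: PKPBBBBBKPBBBBBI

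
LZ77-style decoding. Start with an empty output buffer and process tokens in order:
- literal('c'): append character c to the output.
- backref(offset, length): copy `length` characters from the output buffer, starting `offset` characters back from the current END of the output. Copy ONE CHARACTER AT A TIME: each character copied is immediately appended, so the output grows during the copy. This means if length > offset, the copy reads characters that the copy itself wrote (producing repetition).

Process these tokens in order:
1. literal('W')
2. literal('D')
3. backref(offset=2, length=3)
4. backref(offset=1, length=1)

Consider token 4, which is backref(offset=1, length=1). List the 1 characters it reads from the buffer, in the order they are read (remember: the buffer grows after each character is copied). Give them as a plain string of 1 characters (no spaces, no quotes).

Answer: W

Derivation:
Token 1: literal('W'). Output: "W"
Token 2: literal('D'). Output: "WD"
Token 3: backref(off=2, len=3) (overlapping!). Copied 'WDW' from pos 0. Output: "WDWDW"
Token 4: backref(off=1, len=1). Buffer before: "WDWDW" (len 5)
  byte 1: read out[4]='W', append. Buffer now: "WDWDWW"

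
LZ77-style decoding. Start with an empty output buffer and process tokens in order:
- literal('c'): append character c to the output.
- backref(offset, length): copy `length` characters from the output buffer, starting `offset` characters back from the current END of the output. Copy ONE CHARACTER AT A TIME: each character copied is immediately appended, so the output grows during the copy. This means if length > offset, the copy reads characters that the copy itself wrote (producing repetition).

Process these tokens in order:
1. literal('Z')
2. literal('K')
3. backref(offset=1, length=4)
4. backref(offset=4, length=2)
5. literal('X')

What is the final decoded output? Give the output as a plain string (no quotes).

Token 1: literal('Z'). Output: "Z"
Token 2: literal('K'). Output: "ZK"
Token 3: backref(off=1, len=4) (overlapping!). Copied 'KKKK' from pos 1. Output: "ZKKKKK"
Token 4: backref(off=4, len=2). Copied 'KK' from pos 2. Output: "ZKKKKKKK"
Token 5: literal('X'). Output: "ZKKKKKKKX"

Answer: ZKKKKKKKX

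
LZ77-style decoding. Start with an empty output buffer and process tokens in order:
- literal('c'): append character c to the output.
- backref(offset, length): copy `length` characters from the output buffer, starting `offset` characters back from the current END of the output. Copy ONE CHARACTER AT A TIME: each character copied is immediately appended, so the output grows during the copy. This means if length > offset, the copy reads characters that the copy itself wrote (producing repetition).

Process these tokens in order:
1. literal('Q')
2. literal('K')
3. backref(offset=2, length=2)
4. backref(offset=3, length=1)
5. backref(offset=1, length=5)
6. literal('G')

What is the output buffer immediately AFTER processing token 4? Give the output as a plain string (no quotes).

Answer: QKQKK

Derivation:
Token 1: literal('Q'). Output: "Q"
Token 2: literal('K'). Output: "QK"
Token 3: backref(off=2, len=2). Copied 'QK' from pos 0. Output: "QKQK"
Token 4: backref(off=3, len=1). Copied 'K' from pos 1. Output: "QKQKK"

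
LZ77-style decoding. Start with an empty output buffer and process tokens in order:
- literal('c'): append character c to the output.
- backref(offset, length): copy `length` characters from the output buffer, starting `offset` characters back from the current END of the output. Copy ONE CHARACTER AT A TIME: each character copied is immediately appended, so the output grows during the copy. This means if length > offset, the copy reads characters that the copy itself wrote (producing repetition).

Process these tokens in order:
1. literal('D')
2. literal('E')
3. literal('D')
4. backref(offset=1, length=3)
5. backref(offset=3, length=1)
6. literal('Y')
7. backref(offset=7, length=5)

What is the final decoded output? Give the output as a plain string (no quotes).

Token 1: literal('D'). Output: "D"
Token 2: literal('E'). Output: "DE"
Token 3: literal('D'). Output: "DED"
Token 4: backref(off=1, len=3) (overlapping!). Copied 'DDD' from pos 2. Output: "DEDDDD"
Token 5: backref(off=3, len=1). Copied 'D' from pos 3. Output: "DEDDDDD"
Token 6: literal('Y'). Output: "DEDDDDDY"
Token 7: backref(off=7, len=5). Copied 'EDDDD' from pos 1. Output: "DEDDDDDYEDDDD"

Answer: DEDDDDDYEDDDD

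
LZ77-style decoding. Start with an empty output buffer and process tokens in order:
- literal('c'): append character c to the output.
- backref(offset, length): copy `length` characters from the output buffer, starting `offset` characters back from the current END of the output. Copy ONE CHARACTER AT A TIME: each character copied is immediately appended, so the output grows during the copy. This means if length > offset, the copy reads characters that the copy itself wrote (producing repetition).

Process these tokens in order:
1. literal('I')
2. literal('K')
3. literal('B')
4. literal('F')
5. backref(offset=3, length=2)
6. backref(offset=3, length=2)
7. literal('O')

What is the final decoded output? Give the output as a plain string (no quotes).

Token 1: literal('I'). Output: "I"
Token 2: literal('K'). Output: "IK"
Token 3: literal('B'). Output: "IKB"
Token 4: literal('F'). Output: "IKBF"
Token 5: backref(off=3, len=2). Copied 'KB' from pos 1. Output: "IKBFKB"
Token 6: backref(off=3, len=2). Copied 'FK' from pos 3. Output: "IKBFKBFK"
Token 7: literal('O'). Output: "IKBFKBFKO"

Answer: IKBFKBFKO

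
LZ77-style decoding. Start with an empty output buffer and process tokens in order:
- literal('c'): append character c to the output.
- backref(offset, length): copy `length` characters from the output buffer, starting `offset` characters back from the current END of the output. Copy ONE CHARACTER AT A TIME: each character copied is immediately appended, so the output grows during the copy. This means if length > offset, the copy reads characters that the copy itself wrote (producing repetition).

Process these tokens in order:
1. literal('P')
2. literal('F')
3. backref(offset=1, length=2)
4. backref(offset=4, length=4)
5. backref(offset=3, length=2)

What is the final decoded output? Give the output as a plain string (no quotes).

Token 1: literal('P'). Output: "P"
Token 2: literal('F'). Output: "PF"
Token 3: backref(off=1, len=2) (overlapping!). Copied 'FF' from pos 1. Output: "PFFF"
Token 4: backref(off=4, len=4). Copied 'PFFF' from pos 0. Output: "PFFFPFFF"
Token 5: backref(off=3, len=2). Copied 'FF' from pos 5. Output: "PFFFPFFFFF"

Answer: PFFFPFFFFF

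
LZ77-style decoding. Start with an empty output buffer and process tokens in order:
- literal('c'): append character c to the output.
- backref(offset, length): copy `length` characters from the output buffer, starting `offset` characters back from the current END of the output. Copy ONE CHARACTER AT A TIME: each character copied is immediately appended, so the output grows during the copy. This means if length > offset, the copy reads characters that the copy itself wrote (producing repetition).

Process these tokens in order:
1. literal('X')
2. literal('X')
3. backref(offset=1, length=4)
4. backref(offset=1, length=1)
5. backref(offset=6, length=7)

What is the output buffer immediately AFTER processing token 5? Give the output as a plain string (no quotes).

Token 1: literal('X'). Output: "X"
Token 2: literal('X'). Output: "XX"
Token 3: backref(off=1, len=4) (overlapping!). Copied 'XXXX' from pos 1. Output: "XXXXXX"
Token 4: backref(off=1, len=1). Copied 'X' from pos 5. Output: "XXXXXXX"
Token 5: backref(off=6, len=7) (overlapping!). Copied 'XXXXXXX' from pos 1. Output: "XXXXXXXXXXXXXX"

Answer: XXXXXXXXXXXXXX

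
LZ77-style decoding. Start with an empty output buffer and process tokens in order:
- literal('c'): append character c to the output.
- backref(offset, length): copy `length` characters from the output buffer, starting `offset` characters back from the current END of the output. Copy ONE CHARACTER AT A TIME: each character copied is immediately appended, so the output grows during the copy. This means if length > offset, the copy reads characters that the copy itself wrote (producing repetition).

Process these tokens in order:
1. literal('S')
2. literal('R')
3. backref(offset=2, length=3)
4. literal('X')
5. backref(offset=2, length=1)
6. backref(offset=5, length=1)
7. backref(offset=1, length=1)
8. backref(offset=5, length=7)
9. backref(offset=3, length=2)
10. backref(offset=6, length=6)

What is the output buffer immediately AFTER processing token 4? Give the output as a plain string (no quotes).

Token 1: literal('S'). Output: "S"
Token 2: literal('R'). Output: "SR"
Token 3: backref(off=2, len=3) (overlapping!). Copied 'SRS' from pos 0. Output: "SRSRS"
Token 4: literal('X'). Output: "SRSRSX"

Answer: SRSRSX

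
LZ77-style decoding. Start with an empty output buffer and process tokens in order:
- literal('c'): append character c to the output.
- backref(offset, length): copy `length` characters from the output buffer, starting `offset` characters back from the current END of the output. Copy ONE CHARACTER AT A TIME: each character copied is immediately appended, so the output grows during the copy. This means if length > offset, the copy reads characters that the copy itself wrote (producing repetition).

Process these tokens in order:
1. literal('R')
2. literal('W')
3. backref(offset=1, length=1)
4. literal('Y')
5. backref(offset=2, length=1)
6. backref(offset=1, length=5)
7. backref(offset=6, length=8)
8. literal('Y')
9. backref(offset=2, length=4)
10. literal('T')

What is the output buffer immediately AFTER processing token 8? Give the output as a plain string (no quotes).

Token 1: literal('R'). Output: "R"
Token 2: literal('W'). Output: "RW"
Token 3: backref(off=1, len=1). Copied 'W' from pos 1. Output: "RWW"
Token 4: literal('Y'). Output: "RWWY"
Token 5: backref(off=2, len=1). Copied 'W' from pos 2. Output: "RWWYW"
Token 6: backref(off=1, len=5) (overlapping!). Copied 'WWWWW' from pos 4. Output: "RWWYWWWWWW"
Token 7: backref(off=6, len=8) (overlapping!). Copied 'WWWWWWWW' from pos 4. Output: "RWWYWWWWWWWWWWWWWW"
Token 8: literal('Y'). Output: "RWWYWWWWWWWWWWWWWWY"

Answer: RWWYWWWWWWWWWWWWWWY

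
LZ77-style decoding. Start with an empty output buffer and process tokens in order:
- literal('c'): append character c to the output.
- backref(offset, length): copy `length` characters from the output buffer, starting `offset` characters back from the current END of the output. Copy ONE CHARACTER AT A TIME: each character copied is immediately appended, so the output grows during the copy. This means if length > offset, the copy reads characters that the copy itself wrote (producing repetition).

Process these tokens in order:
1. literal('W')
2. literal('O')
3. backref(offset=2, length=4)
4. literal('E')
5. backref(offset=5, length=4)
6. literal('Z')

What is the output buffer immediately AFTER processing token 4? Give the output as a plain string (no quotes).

Answer: WOWOWOE

Derivation:
Token 1: literal('W'). Output: "W"
Token 2: literal('O'). Output: "WO"
Token 3: backref(off=2, len=4) (overlapping!). Copied 'WOWO' from pos 0. Output: "WOWOWO"
Token 4: literal('E'). Output: "WOWOWOE"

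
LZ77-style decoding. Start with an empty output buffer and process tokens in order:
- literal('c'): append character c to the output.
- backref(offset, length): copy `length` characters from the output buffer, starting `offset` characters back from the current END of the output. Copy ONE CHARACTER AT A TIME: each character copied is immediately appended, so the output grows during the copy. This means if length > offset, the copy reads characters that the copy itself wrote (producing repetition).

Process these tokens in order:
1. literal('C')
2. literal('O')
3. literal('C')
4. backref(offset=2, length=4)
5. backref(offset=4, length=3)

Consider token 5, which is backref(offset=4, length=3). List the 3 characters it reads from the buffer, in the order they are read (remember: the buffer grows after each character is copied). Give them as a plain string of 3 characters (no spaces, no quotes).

Token 1: literal('C'). Output: "C"
Token 2: literal('O'). Output: "CO"
Token 3: literal('C'). Output: "COC"
Token 4: backref(off=2, len=4) (overlapping!). Copied 'OCOC' from pos 1. Output: "COCOCOC"
Token 5: backref(off=4, len=3). Buffer before: "COCOCOC" (len 7)
  byte 1: read out[3]='O', append. Buffer now: "COCOCOCO"
  byte 2: read out[4]='C', append. Buffer now: "COCOCOCOC"
  byte 3: read out[5]='O', append. Buffer now: "COCOCOCOCO"

Answer: OCO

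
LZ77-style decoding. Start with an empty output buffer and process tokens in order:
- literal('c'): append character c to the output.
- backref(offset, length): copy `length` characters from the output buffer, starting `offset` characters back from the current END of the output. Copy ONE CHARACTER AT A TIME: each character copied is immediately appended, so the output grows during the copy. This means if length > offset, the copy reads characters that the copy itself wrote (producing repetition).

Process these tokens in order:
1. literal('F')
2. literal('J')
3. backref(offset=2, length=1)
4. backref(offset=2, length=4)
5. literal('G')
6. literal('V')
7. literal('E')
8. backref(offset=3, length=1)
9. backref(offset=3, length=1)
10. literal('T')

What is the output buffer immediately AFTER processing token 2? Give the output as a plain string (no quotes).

Answer: FJ

Derivation:
Token 1: literal('F'). Output: "F"
Token 2: literal('J'). Output: "FJ"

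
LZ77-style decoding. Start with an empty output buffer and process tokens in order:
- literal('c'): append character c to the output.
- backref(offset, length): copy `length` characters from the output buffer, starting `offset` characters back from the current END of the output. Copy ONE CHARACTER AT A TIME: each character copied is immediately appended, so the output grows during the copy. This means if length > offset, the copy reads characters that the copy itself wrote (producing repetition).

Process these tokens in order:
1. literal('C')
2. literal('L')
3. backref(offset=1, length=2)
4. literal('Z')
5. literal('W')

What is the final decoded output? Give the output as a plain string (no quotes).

Token 1: literal('C'). Output: "C"
Token 2: literal('L'). Output: "CL"
Token 3: backref(off=1, len=2) (overlapping!). Copied 'LL' from pos 1. Output: "CLLL"
Token 4: literal('Z'). Output: "CLLLZ"
Token 5: literal('W'). Output: "CLLLZW"

Answer: CLLLZW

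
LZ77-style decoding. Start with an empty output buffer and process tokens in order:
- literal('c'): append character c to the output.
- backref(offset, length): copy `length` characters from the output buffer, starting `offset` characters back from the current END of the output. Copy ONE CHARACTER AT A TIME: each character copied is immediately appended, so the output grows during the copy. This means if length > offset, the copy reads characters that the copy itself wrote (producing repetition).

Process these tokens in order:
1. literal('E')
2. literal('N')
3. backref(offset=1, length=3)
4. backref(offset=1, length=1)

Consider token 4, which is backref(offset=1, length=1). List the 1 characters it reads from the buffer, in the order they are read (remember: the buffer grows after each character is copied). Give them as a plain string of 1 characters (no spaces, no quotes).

Token 1: literal('E'). Output: "E"
Token 2: literal('N'). Output: "EN"
Token 3: backref(off=1, len=3) (overlapping!). Copied 'NNN' from pos 1. Output: "ENNNN"
Token 4: backref(off=1, len=1). Buffer before: "ENNNN" (len 5)
  byte 1: read out[4]='N', append. Buffer now: "ENNNNN"

Answer: N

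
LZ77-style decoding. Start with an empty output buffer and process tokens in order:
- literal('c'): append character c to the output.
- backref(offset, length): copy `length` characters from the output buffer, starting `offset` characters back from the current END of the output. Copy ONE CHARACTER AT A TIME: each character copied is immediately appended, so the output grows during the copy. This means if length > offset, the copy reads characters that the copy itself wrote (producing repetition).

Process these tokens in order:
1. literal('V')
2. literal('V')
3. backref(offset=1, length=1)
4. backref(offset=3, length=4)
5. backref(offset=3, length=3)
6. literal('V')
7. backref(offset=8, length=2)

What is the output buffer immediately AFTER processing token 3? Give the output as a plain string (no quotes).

Answer: VVV

Derivation:
Token 1: literal('V'). Output: "V"
Token 2: literal('V'). Output: "VV"
Token 3: backref(off=1, len=1). Copied 'V' from pos 1. Output: "VVV"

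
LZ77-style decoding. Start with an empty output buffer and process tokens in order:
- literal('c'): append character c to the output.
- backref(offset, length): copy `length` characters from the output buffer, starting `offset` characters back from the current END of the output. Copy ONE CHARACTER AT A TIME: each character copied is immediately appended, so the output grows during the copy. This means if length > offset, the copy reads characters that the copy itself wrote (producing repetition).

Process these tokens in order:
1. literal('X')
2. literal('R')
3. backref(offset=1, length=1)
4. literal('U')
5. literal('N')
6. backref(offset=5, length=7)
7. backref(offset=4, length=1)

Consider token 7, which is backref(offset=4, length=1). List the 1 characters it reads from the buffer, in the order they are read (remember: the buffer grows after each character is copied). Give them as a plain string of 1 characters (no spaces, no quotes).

Token 1: literal('X'). Output: "X"
Token 2: literal('R'). Output: "XR"
Token 3: backref(off=1, len=1). Copied 'R' from pos 1. Output: "XRR"
Token 4: literal('U'). Output: "XRRU"
Token 5: literal('N'). Output: "XRRUN"
Token 6: backref(off=5, len=7) (overlapping!). Copied 'XRRUNXR' from pos 0. Output: "XRRUNXRRUNXR"
Token 7: backref(off=4, len=1). Buffer before: "XRRUNXRRUNXR" (len 12)
  byte 1: read out[8]='U', append. Buffer now: "XRRUNXRRUNXRU"

Answer: U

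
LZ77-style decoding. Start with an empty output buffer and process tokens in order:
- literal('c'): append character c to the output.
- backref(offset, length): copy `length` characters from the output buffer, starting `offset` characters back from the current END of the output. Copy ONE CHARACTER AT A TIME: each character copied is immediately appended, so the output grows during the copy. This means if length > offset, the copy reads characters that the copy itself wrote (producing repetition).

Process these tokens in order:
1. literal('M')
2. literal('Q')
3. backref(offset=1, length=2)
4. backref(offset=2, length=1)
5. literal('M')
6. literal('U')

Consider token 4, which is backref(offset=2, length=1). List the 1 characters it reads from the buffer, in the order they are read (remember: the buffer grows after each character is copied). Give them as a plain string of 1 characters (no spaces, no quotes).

Answer: Q

Derivation:
Token 1: literal('M'). Output: "M"
Token 2: literal('Q'). Output: "MQ"
Token 3: backref(off=1, len=2) (overlapping!). Copied 'QQ' from pos 1. Output: "MQQQ"
Token 4: backref(off=2, len=1). Buffer before: "MQQQ" (len 4)
  byte 1: read out[2]='Q', append. Buffer now: "MQQQQ"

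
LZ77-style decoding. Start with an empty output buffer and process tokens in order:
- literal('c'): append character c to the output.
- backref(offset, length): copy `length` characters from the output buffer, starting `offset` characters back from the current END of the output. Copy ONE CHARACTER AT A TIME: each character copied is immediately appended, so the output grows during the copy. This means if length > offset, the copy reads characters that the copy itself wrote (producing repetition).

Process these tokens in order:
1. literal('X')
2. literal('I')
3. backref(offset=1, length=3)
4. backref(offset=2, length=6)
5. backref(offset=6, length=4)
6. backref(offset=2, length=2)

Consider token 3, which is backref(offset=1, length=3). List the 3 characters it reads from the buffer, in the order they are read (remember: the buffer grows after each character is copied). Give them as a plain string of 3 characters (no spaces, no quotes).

Token 1: literal('X'). Output: "X"
Token 2: literal('I'). Output: "XI"
Token 3: backref(off=1, len=3). Buffer before: "XI" (len 2)
  byte 1: read out[1]='I', append. Buffer now: "XII"
  byte 2: read out[2]='I', append. Buffer now: "XIII"
  byte 3: read out[3]='I', append. Buffer now: "XIIII"

Answer: III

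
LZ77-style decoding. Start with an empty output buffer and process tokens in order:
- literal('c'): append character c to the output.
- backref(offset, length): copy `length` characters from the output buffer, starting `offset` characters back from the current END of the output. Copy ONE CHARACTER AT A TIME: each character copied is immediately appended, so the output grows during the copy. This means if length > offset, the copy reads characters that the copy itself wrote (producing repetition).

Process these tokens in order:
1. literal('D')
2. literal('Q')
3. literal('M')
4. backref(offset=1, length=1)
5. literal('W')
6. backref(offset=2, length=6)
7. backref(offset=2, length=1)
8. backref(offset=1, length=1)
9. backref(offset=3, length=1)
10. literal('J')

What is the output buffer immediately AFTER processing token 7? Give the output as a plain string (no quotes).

Answer: DQMMWMWMWMWM

Derivation:
Token 1: literal('D'). Output: "D"
Token 2: literal('Q'). Output: "DQ"
Token 3: literal('M'). Output: "DQM"
Token 4: backref(off=1, len=1). Copied 'M' from pos 2. Output: "DQMM"
Token 5: literal('W'). Output: "DQMMW"
Token 6: backref(off=2, len=6) (overlapping!). Copied 'MWMWMW' from pos 3. Output: "DQMMWMWMWMW"
Token 7: backref(off=2, len=1). Copied 'M' from pos 9. Output: "DQMMWMWMWMWM"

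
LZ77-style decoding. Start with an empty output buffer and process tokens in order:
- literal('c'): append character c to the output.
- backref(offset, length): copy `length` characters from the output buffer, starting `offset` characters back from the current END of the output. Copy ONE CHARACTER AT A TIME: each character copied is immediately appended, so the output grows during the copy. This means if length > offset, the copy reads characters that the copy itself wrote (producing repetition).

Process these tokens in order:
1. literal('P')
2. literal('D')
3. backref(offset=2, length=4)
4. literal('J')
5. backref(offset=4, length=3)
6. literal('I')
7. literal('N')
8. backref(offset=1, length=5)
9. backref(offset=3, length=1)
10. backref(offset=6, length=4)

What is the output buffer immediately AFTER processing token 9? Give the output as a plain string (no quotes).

Token 1: literal('P'). Output: "P"
Token 2: literal('D'). Output: "PD"
Token 3: backref(off=2, len=4) (overlapping!). Copied 'PDPD' from pos 0. Output: "PDPDPD"
Token 4: literal('J'). Output: "PDPDPDJ"
Token 5: backref(off=4, len=3). Copied 'DPD' from pos 3. Output: "PDPDPDJDPD"
Token 6: literal('I'). Output: "PDPDPDJDPDI"
Token 7: literal('N'). Output: "PDPDPDJDPDIN"
Token 8: backref(off=1, len=5) (overlapping!). Copied 'NNNNN' from pos 11. Output: "PDPDPDJDPDINNNNNN"
Token 9: backref(off=3, len=1). Copied 'N' from pos 14. Output: "PDPDPDJDPDINNNNNNN"

Answer: PDPDPDJDPDINNNNNNN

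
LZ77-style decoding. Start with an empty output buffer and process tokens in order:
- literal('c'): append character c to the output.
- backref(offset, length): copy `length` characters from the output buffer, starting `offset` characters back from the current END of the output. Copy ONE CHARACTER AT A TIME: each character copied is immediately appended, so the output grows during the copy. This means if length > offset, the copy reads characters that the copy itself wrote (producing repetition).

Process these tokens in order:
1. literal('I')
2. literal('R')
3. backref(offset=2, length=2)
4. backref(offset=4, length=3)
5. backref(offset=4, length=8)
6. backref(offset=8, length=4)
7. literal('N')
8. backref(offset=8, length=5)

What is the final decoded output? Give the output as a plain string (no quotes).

Answer: IRIRIRIRIRIRIRIRIRINIRIRI

Derivation:
Token 1: literal('I'). Output: "I"
Token 2: literal('R'). Output: "IR"
Token 3: backref(off=2, len=2). Copied 'IR' from pos 0. Output: "IRIR"
Token 4: backref(off=4, len=3). Copied 'IRI' from pos 0. Output: "IRIRIRI"
Token 5: backref(off=4, len=8) (overlapping!). Copied 'RIRIRIRI' from pos 3. Output: "IRIRIRIRIRIRIRI"
Token 6: backref(off=8, len=4). Copied 'RIRI' from pos 7. Output: "IRIRIRIRIRIRIRIRIRI"
Token 7: literal('N'). Output: "IRIRIRIRIRIRIRIRIRIN"
Token 8: backref(off=8, len=5). Copied 'IRIRI' from pos 12. Output: "IRIRIRIRIRIRIRIRIRINIRIRI"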